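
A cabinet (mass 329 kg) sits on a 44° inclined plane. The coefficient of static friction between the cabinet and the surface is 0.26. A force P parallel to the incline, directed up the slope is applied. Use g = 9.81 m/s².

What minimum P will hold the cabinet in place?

The cabinet tends to slide down (tan θ > μ_s), so at the point of impending slip friction acts up-slope at its limit: f = μ_s N.
P is parallel to the surface, so N = m g cos θ = 2320 N.
Along the incline: P + μ_s N = m g sin θ, so P = 2240 − 0.26×2320 = 1640 N.

P_min ≈ 1640 N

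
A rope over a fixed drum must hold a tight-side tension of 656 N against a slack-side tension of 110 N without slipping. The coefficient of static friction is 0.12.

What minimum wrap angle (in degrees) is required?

T₂/T₁ = e^{μβ} → β = ln(T₂/T₁)/μ.
β = ln(656/110)/0.12 = 1.786/0.12 = 14.88 rad.
In degrees: β = 14.88 × 180/π = 853°.

β_min ≈ 853°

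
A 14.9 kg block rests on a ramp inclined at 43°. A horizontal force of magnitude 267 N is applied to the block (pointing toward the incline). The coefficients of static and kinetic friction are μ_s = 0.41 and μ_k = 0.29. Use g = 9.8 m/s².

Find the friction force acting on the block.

The horizontal push has a component P sin θ into the surface, so N = m g cos θ + P sin θ = 106.8 + 182.1 = 288.9 N.
Parallel to the incline: P cos θ − m g sin θ = 195.3 − 99.59 = 95.69 N; the friction needed to balance this is 95.69 N acting down the slope.
The limit of static friction is μ_s N = 118.4 N.
Since 95.69 N is within the 118.4 N limit, the block stays put and friction is exactly 95.7 N.

f ≈ 95.7 N (down the incline)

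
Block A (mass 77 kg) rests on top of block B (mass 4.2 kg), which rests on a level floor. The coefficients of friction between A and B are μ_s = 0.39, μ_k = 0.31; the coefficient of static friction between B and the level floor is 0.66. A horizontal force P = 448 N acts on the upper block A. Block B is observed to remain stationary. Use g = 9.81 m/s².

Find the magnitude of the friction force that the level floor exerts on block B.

The normal force B exerts on A is simply A's weight, N₁ = 755.4 N.
Maximum static friction on A from B: μ_s N₁ = 0.39×755.4 = 294.6 N.
P = 448 N exceeds that limit, so A slips over B and the interface friction becomes kinetic: f₁ = μ_k N₁ = 0.31×755.4 = 234 N.
B experiences an equal 234 N forward from A (third law). B is in equilibrium, so the floor supplies f₂ = 234 N of static friction (limit μ_s(m_A+m_B)g = 525.7 N, not exceeded).

f ≈ 234 N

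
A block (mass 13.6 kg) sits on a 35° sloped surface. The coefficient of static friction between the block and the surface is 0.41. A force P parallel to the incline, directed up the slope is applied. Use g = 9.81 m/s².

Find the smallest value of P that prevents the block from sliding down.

The block tends to slide down (tan θ > μ_s), so at the point of impending slip friction acts up-slope at its limit: f = μ_s N.
P is parallel to the surface, so N = m g cos θ = 109 N.
Along the incline: P + μ_s N = m g sin θ, so P = 76.5 − 0.41×109 = 31.7 N.

P_min ≈ 31.7 N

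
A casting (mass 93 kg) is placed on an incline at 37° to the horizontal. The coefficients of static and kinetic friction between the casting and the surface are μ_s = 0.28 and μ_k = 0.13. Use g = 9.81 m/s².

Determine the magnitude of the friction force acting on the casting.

The normal reaction is N = m g cos θ = 728.6 N.
For equilibrium along the incline, friction must balance the weight component: f = m g sin θ = 549.1 N up the slope.
Maximum static friction available: μ_s N = 0.28 × 728.6 = 204 N.
|549.1| exceeds 204 N, so the casting slips down-slope; friction is kinetic, f = μ_k N = 0.13×728.6 = 94.7 N.

f ≈ 94.7 N (up the incline)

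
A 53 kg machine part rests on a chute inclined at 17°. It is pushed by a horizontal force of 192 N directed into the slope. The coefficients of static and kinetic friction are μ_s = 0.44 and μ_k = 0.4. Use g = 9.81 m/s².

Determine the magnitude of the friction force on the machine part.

f ≈ 31.6 N (down the incline)

The horizontal push has a component P sin θ into the surface, so N = m g cos θ + P sin θ = 497.2 + 56.14 = 553.3 N.
Parallel to the incline: P cos θ − m g sin θ = 183.6 − 152 = 31.6 N; the friction needed to balance this is 31.6 N acting down the slope.
Maximum static friction: μ_s N = 0.44 × 553.3 = 243.5 N.
|f_req| = 31.6 ≤ 243.5 N → the machine part is in equilibrium; friction equals the required value.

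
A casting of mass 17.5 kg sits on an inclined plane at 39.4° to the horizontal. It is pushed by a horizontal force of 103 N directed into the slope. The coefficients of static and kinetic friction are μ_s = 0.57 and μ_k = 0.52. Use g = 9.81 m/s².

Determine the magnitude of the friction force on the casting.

f ≈ 29.4 N (up the incline)

Normal direction: N = m g cos θ + P sin θ = 198 N.
Parallel to the incline: P cos θ − m g sin θ = 79.59 − 109 = -29.38 N; the friction needed to balance this is 29.38 N acting up the slope.
Maximum static friction: μ_s N = 0.57 × 198 = 112.9 N.
Since 29.38 N is within the 112.9 N limit, the casting stays put and friction is exactly 29.4 N.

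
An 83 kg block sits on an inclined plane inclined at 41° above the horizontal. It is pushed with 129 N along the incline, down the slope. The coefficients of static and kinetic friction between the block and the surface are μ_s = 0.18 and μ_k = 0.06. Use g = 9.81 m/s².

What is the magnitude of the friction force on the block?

f ≈ 36.9 N (up the incline)

Perpendicular to the surface, N = m g cos θ = 83·9.81·cos 41° = 614.5 N.
Parallel to the incline, ΣF = 0 gives f = m g sin θ + P = 534.2 + 129 = 663.2 N (up-slope positive).
Static friction can supply at most μ_s N = 110.6 N.
Since |663.2| > 110.6 N, static friction cannot hold it; the block slides down the incline and kinetic friction applies: f = μ_k N = 0.06 × 614.5 = 36.9 N.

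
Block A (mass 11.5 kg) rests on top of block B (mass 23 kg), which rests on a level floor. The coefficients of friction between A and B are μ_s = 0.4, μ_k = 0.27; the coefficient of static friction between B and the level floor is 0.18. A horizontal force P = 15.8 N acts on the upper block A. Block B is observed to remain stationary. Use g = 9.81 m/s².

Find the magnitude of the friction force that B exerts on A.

f ≈ 15.8 N

Normal force at the A–B interface: N₁ = m_A g = 112.8 N.
So the A–B interface can sustain at most μ_s N₁ = 45.13 N of static friction.
P = 15.8 N is within that limit, so A and B move together (both at rest); the A–B friction is simply f₁ = P = 15.8 N.
By Newton's third law B feels 15.8 N forward from A. With B stationary, the floor's static friction on B balances it: f₂ = 15.8 N (well within μ_s(m_A+m_B)g = 60.92 N).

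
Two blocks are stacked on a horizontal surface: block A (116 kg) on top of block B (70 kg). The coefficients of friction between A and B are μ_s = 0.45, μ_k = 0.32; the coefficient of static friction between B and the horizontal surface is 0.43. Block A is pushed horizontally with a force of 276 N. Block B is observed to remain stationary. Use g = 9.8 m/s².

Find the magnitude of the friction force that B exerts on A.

Between the blocks, N₁ = m_A g = 1137 N.
So the A–B interface can sustain at most μ_s N₁ = 511.6 N of static friction.
P = 276 N is within that limit, so A and B move together (both at rest); the A–B friction is simply f₁ = P = 276 N.
B experiences an equal 276 N forward from A (third law). B is in equilibrium, so the floor supplies f₂ = 276 N of static friction (limit μ_s(m_A+m_B)g = 783.8 N, not exceeded).

f ≈ 276 N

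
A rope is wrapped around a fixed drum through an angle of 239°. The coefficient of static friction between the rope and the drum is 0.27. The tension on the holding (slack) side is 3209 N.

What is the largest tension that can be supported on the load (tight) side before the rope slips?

T_max ≈ 9900 N

At impending slip the capstan equation gives T₂/T₁ = e^{μβ} with β in radians.
β = 239° × π/180 = 4.171 rad.
e^{μβ} = e^{0.27×4.171} = 3.084.
T₂ = T₁ · e^{μβ} = 3209 × 3.084 = 9900 N.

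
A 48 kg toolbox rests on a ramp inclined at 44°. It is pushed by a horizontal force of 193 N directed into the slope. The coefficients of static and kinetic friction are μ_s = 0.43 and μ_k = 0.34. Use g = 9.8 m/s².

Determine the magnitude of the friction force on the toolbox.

Normal direction: N = m g cos θ + P sin θ = 472.4 N.
Parallel to the incline: P cos θ − m g sin θ = 138.8 − 326.8 = -187.9 N; the friction needed to balance this is 187.9 N acting up the slope.
Maximum static friction: μ_s N = 0.43 × 472.4 = 203.2 N.
|f_req| = 187.9 ≤ 203.2 N → the toolbox is in equilibrium; friction equals the required value.

f ≈ 188 N (up the incline)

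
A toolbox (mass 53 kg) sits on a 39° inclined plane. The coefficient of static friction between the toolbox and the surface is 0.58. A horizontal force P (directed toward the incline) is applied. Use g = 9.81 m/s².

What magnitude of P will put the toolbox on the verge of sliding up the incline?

At impending motion up the slope, friction acts down-slope at its limit: f = μ_s N.
Perpendicular to the incline: N = m g cos θ + P sin θ.
Along the incline: P cos θ = m g sin θ + μ_s N = m g sin θ + μ_s (m g cos θ + P sin θ).
Solving, P (cos θ − μ_s sin θ) = m g (sin θ + μ_s cos θ), so P = 53×9.81×(sin 39° + 0.58 cos 39°)/(cos 39° − 0.58 sin 39°) = 520×1.08/0.4121 = 1360 N.

P ≈ 1360 N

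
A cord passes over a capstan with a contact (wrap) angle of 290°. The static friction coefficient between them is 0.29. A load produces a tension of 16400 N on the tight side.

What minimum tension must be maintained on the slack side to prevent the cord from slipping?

T_min ≈ 3780 N

Capstan equation at impending slip: T_tight/T_slack = e^{μβ}.
β = 290° = 5.061 rad; e^{μβ} = e^{0.29×5.061} = 4.34.
T_slack = T_tight / e^{μβ} = 16400 / 4.34 = 3780 N.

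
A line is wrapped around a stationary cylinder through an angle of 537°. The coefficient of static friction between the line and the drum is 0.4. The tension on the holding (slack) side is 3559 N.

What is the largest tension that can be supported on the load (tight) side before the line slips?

T_max ≈ 151000 N

At impending slip the capstan equation gives T₂/T₁ = e^{μβ} with β in radians.
β = 537° × π/180 = 9.372 rad.
e^{μβ} = e^{0.4×9.372} = 42.48.
T₂ = T₁ · e^{μβ} = 3559 × 42.48 = 151000 N.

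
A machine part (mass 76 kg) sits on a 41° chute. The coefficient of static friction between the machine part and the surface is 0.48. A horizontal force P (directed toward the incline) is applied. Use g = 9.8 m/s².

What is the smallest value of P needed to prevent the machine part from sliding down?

The machine part tends to slide down (tan θ > μ_s), so at the point of impending slip friction acts up-slope at its limit: f = μ_s N.
Perpendicular to the incline: N = m g cos θ + P sin θ.
Along the incline: P cos θ + μ_s N = m g sin θ, i.e. P cos θ + μ_s (m g cos θ + P sin θ) = m g sin θ.
Solving, P (cos θ + μ_s sin θ) = m g (sin θ − μ_s cos θ), so P = 745×0.2938/1.07 = 205 N.

P_min ≈ 205 N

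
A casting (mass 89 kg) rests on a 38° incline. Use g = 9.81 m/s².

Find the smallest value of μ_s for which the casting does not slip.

At the slip threshold m g sin θ = μ_s m g cos θ, so μ_s,min = tan θ.
μ_s,min = tan 38° = 0.781.

μ_s,min ≈ 0.781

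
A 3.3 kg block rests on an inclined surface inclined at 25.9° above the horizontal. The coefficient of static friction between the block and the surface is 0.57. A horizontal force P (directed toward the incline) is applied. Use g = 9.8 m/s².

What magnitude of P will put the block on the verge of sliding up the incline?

At impending motion up the slope, friction acts down-slope at its limit: f = μ_s N.
Perpendicular to the incline: N = m g cos θ + P sin θ.
Along the incline: P cos θ = m g sin θ + μ_s N = m g sin θ + μ_s (m g cos θ + P sin θ).
Solving, P (cos θ − μ_s sin θ) = m g (sin θ + μ_s cos θ), so P = 3.3×9.8×(sin 25.9° + 0.57 cos 25.9°)/(cos 25.9° − 0.57 sin 25.9°) = 32.3×0.9495/0.6506 = 47.2 N.

P ≈ 47.2 N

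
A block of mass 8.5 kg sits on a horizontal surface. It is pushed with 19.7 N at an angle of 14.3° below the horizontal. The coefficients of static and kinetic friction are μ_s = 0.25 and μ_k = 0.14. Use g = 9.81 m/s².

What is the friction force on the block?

f ≈ 19.1 N

Vertical equilibrium gives N = m g + P sin α = 88.25 N.
The horizontal driving force is P cos α = 19.09 N, so equilibrium needs friction f = 19.09 N.
μ_s N = 0.25 × 88.25 = 22.06 N.
19.09 ≤ 22.06 N → static; friction equals the required 19.1 N.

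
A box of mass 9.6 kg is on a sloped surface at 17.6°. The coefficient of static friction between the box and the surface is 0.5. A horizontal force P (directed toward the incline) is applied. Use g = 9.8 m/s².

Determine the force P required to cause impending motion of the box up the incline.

P ≈ 91.4 N

At impending motion up the slope, friction acts down-slope at its limit: f = μ_s N.
Perpendicular to the incline: N = m g cos θ + P sin θ.
Along the incline: P cos θ = m g sin θ + μ_s N = m g sin θ + μ_s (m g cos θ + P sin θ).
Solving, P (cos θ − μ_s sin θ) = m g (sin θ + μ_s cos θ), so P = 9.6×9.8×(sin 17.6° + 0.5 cos 17.6°)/(cos 17.6° − 0.5 sin 17.6°) = 94.1×0.779/0.802 = 91.4 N.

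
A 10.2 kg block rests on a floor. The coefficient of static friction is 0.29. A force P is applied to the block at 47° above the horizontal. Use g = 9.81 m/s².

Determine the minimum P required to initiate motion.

P ≈ 32.5 N

N = m g − P sin α (the pull lifts the block).
At impending slip, P cos α = μ_s N = μ_s (m g − P sin α).
Solving: P (cos α + μ_s sin α) = μ_s m g → P = 0.29×100/(cos 47° + 0.29 sin 47°) = 29/0.8941 = 32.5 N.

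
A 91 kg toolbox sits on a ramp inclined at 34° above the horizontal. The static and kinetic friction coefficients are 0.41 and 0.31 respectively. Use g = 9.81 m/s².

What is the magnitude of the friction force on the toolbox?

f ≈ 229 N (up the incline)

Perpendicular to the surface, N = m g cos θ = 91·9.81·cos 34° = 740.1 N.
Along the slope the weight component is m g sin θ = 499.2 N; friction must supply exactly this, acting up-slope.
Maximum static friction available: μ_s N = 0.41 × 740.1 = 303.4 N.
Since |499.2| > 303.4 N, static friction cannot hold it; the toolbox slides down the incline and kinetic friction applies: f = μ_k N = 0.31 × 740.1 = 229 N.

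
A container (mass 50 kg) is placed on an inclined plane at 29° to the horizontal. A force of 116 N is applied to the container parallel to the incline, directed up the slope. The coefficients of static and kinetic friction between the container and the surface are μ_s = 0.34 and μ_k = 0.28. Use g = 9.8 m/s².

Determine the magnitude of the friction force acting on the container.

Normal force: N = m g cos θ = 50 × 9.8 × cos 29° = 428.6 N.
The friction needed for equilibrium is m g sin θ − P = 237.6 − 116 = 121.6 N, measured positive up-slope.
Static friction can supply at most μ_s N = 145.7 N.
Since |121.6| ≤ 145.7 N, the container remains in static equilibrium and friction takes exactly the required value.

f ≈ 122 N (up the incline)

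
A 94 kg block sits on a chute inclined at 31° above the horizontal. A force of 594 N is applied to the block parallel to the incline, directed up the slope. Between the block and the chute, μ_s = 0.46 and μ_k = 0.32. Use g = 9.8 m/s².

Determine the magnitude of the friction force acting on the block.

f ≈ 120 N (down the incline)

Normal force: N = m g cos θ = 94 × 9.8 × cos 31° = 789.6 N.
For equilibrium along the incline the friction force must supply f = m g sin θ − P = 474.5 − 594 = -119.5 N (positive meaning up-slope).
Static friction can supply at most μ_s N = 363.2 N.
Since |-119.5| ≤ 363.2 N, static friction is sufficient; f equals the required value, not μ_s N.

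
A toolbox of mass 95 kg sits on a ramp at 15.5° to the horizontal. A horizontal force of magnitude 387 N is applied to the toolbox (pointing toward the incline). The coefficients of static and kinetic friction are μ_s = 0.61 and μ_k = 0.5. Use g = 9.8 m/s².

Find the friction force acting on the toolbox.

The horizontal push has a component P sin θ into the surface, so N = m g cos θ + P sin θ = 897.1 + 103.4 = 1001 N.
Along the incline, the net driving force (taking up-slope positive) is P cos θ − m g sin θ = 372.9 − 248.8 = 124.1 N, so equilibrium requires friction f = -124.1 N (down-slope).
Maximum static friction: μ_s N = 0.61 × 1001 = 610.3 N.
Since 124.1 N is within the 610.3 N limit, the toolbox stays put and friction is exactly 124 N.

f ≈ 124 N (down the incline)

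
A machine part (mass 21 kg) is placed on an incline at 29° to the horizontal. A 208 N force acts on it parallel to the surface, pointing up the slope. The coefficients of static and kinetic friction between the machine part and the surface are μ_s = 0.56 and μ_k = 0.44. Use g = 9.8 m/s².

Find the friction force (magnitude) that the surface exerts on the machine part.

Perpendicular to the surface, N = m g cos θ = 21·9.8·cos 29° = 180 N.
For equilibrium along the incline the friction force must supply f = m g sin θ − P = 99.77 − 208 = -108.2 N (positive meaning up-slope).
Maximum static friction available: μ_s N = 0.56 × 180 = 100.8 N.
|-108.2| exceeds 100.8 N, so the machine part slips up-slope; friction is kinetic, f = μ_k N = 0.44×180 = 79.2 N.

f ≈ 79.2 N (down the incline)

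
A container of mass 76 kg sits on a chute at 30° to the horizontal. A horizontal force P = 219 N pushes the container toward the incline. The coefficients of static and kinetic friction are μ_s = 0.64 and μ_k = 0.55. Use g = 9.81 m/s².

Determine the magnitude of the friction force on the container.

The horizontal push has a component P sin θ into the surface, so N = m g cos θ + P sin θ = 645.7 + 109.5 = 755.2 N.
Along the incline, the net driving force (taking up-slope positive) is P cos θ − m g sin θ = 189.7 − 372.8 = -183.1 N, so equilibrium requires friction f = 183.1 N (up-slope).
Maximum static friction: μ_s N = 0.64 × 755.2 = 483.3 N.
|f_req| = 183.1 ≤ 483.3 N → the container is in equilibrium; friction equals the required value.

f ≈ 183 N (up the incline)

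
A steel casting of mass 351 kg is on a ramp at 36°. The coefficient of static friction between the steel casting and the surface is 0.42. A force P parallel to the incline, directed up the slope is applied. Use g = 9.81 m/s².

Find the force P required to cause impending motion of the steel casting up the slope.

P ≈ 3190 N

At impending motion up the slope, friction acts down-slope at its limit: f = μ_s N.
P is parallel to the surface, so N = m g cos θ = 2790 N.
Along the incline: P = m g sin θ + μ_s N = 2020 + 0.42×2790 = 3190 N.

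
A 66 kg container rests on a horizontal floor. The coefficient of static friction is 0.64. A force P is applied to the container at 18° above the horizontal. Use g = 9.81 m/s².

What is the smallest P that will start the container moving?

N = m g − P sin α (the pull lifts the container).
At impending slip, P cos α = μ_s N = μ_s (m g − P sin α).
Solving: P (cos α + μ_s sin α) = μ_s m g → P = 0.64×647/(cos 18° + 0.64 sin 18°) = 414/1.149 = 361 N.

P ≈ 361 N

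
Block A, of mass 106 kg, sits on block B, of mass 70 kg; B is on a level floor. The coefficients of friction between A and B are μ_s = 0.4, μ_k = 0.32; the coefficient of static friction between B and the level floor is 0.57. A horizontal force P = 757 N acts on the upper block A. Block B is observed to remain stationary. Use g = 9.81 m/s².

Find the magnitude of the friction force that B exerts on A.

f ≈ 333 N

Between the blocks, N₁ = m_A g = 1040 N.
Maximum static friction on A from B: μ_s N₁ = 0.4×1040 = 415.9 N.
Since P = 757 N > 415.9 N, A slides on B; the A–B friction is kinetic: f₁ = μ_k N₁ = 0.32×1040 = 333 N.
B experiences an equal 333 N forward from A (third law). B is in equilibrium, so the floor supplies f₂ = 333 N of static friction (limit μ_s(m_A+m_B)g = 984.1 N, not exceeded).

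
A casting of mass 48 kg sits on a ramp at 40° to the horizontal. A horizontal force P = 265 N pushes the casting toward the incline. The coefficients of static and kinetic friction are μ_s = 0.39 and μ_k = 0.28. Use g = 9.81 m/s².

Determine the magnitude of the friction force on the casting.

f ≈ 99.7 N (up the incline)

Normal direction: N = m g cos θ + P sin θ = 531.1 N.
Parallel to the incline: P cos θ − m g sin θ = 203 − 302.7 = -99.67 N; the friction needed to balance this is 99.67 N acting up the slope.
Maximum static friction: μ_s N = 0.39 × 531.1 = 207.1 N.
|f_req| = 99.67 ≤ 207.1 N → the casting is in equilibrium; friction equals the required value.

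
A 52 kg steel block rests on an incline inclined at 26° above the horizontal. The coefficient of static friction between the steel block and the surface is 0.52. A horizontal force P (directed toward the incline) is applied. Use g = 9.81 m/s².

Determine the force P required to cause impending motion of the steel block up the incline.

P ≈ 689 N

At impending motion up the slope, friction acts down-slope at its limit: f = μ_s N.
Perpendicular to the incline: N = m g cos θ + P sin θ.
Along the incline: P cos θ = m g sin θ + μ_s N = m g sin θ + μ_s (m g cos θ + P sin θ).
Solving, P (cos θ − μ_s sin θ) = m g (sin θ + μ_s cos θ), so P = 52×9.81×(sin 26° + 0.52 cos 26°)/(cos 26° − 0.52 sin 26°) = 510×0.9057/0.6708 = 689 N.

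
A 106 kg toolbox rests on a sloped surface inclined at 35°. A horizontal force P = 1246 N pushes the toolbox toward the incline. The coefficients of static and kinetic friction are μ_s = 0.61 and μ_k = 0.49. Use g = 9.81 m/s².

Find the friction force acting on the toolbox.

The horizontal push has a component P sin θ into the surface, so N = m g cos θ + P sin θ = 851.8 + 714.7 = 1566 N.
Parallel to the incline: P cos θ − m g sin θ = 1021 − 596.4 = 424.2 N; the friction needed to balance this is 424.2 N acting down the slope.
The limit of static friction is μ_s N = 955.6 N.
Since 424.2 N is within the 955.6 N limit, the toolbox stays put and friction is exactly 424 N.

f ≈ 424 N (down the incline)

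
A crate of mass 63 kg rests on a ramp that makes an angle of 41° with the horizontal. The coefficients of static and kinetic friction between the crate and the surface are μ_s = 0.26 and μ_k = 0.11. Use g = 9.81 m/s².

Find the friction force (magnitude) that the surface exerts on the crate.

Perpendicular to the surface, N = m g cos θ = 63·9.81·cos 41° = 466.4 N.
Along the slope the weight component is m g sin θ = 405.5 N; friction must supply exactly this, acting up-slope.
Maximum static friction available: μ_s N = 0.26 × 466.4 = 121.3 N.
|405.5| exceeds 121.3 N, so the crate slips down-slope; friction is kinetic, f = μ_k N = 0.11×466.4 = 51.3 N.

f ≈ 51.3 N (up the incline)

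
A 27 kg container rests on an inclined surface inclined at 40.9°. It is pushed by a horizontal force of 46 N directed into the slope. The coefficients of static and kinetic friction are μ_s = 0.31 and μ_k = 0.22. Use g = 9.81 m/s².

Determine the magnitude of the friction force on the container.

The horizontal push has a component P sin θ into the surface, so N = m g cos θ + P sin θ = 200.2 + 30.12 = 230.3 N.
Parallel to the incline: P cos θ − m g sin θ = 34.77 − 173.4 = -138.7 N; the friction needed to balance this is 138.7 N acting up the slope.
Maximum static friction: μ_s N = 0.31 × 230.3 = 71.4 N.
|f_req| = 138.7 > 71.4 N → the container slides down the incline; f = μ_k N = 0.22 × 230.3 = 50.7 N.

f ≈ 50.7 N (up the incline)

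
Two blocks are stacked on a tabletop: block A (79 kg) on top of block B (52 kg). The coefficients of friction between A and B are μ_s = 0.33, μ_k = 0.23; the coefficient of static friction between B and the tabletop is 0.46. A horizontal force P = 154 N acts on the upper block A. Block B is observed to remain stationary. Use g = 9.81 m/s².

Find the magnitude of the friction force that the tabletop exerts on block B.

f ≈ 154 N

The normal force B exerts on A is simply A's weight, N₁ = 775 N.
So the A–B interface can sustain at most μ_s N₁ = 255.7 N of static friction.
P = 154 N is within that limit, so A and B move together (both at rest); the A–B friction is simply f₁ = P = 154 N.
By Newton's third law B feels 154 N forward from A. With B stationary, the floor's static friction on B balances it: f₂ = 154 N (well within μ_s(m_A+m_B)g = 591.2 N).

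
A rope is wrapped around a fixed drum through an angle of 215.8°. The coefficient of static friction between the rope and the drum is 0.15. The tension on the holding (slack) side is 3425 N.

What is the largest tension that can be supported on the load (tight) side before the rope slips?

At impending slip the capstan equation gives T₂/T₁ = e^{μβ} with β in radians.
β = 215.8° × π/180 = 3.766 rad.
e^{μβ} = e^{0.15×3.766} = 1.759.
T₂ = T₁ · e^{μβ} = 3425 × 1.759 = 6030 N.

T_max ≈ 6030 N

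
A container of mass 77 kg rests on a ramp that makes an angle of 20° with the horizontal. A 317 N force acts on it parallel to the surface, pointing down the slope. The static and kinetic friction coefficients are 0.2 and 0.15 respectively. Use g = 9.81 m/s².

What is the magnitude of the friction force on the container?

Perpendicular to the surface, N = m g cos θ = 77·9.81·cos 20° = 709.8 N.
For equilibrium along the incline the friction force must supply f = m g sin θ + P = 258.4 + 317 = 575.4 N (positive meaning up-slope).
Maximum static friction available: μ_s N = 0.2 × 709.8 = 142 N.
Since |575.4| > 142 N, static friction cannot hold it; the container slides down the incline and kinetic friction applies: f = μ_k N = 0.15 × 709.8 = 106 N.

f ≈ 106 N (up the incline)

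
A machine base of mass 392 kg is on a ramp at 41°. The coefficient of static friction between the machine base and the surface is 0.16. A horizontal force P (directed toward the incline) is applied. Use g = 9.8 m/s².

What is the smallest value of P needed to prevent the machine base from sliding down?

The machine base tends to slide down (tan θ > μ_s), so at the point of impending slip friction acts up-slope at its limit: f = μ_s N.
Perpendicular to the incline: N = m g cos θ + P sin θ.
Along the incline: P cos θ + μ_s N = m g sin θ, i.e. P cos θ + μ_s (m g cos θ + P sin θ) = m g sin θ.
Solving, P (cos θ + μ_s sin θ) = m g (sin θ − μ_s cos θ), so P = 3840×0.5353/0.8597 = 2390 N.

P_min ≈ 2390 N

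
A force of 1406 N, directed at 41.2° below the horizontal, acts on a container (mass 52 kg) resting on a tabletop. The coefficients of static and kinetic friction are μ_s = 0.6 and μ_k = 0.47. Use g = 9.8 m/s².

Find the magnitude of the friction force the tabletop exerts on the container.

f ≈ 675 N

The vertical component of P adds to the normal force: N = m g + P sin α = 509.6 + 926.1 = 1436 N.
Horizontally, friction must balance P cos α = 1058 N.
The static-friction limit is μ_s N = 861.4 N.
The required friction exceeds μ_s N, so the container moves and f = μ_k N = 675 N.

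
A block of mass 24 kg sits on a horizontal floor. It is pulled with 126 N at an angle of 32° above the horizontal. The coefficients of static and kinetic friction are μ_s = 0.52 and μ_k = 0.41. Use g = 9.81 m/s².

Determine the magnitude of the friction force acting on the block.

The vertical component of P reduces the normal force: N = m g − P sin α = 235.4 − 66.77 = 168.7 N.
The horizontal driving force is P cos α = 106.9 N, so equilibrium needs friction f = 106.9 N.
The static-friction limit is μ_s N = 87.71 N.
106.9 > 87.71 N → the block slides; f = μ_k N = 0.41×168.7 = 69.2 N.

f ≈ 69.2 N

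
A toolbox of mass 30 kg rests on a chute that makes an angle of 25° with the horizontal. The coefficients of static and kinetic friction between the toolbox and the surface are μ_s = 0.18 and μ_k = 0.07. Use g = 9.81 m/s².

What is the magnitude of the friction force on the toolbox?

f ≈ 18.7 N (up the incline)

Perpendicular to the surface, N = m g cos θ = 30·9.81·cos 25° = 266.7 N.
For equilibrium along the incline, friction must balance the weight component: f = m g sin θ = 124.4 N up the slope.
Static friction can supply at most μ_s N = 48.01 N.
Since |124.4| > 48.01 N, static friction cannot hold it; the toolbox slides down the incline and kinetic friction applies: f = μ_k N = 0.07 × 266.7 = 18.7 N.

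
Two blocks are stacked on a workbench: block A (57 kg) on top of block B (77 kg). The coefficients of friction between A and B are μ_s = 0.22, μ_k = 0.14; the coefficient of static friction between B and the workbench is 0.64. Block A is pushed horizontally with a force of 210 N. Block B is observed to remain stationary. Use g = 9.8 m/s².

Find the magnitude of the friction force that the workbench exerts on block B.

f ≈ 78.2 N

Normal force at the A–B interface: N₁ = m_A g = 558.6 N.
So the A–B interface can sustain at most μ_s N₁ = 122.9 N of static friction.
P = 210 N exceeds that limit, so A slips over B and the interface friction becomes kinetic: f₁ = μ_k N₁ = 0.14×558.6 = 78.2 N.
B experiences an equal 78.2 N forward from A (third law). B is in equilibrium, so the floor supplies f₂ = 78.2 N of static friction (limit μ_s(m_A+m_B)g = 840.4 N, not exceeded).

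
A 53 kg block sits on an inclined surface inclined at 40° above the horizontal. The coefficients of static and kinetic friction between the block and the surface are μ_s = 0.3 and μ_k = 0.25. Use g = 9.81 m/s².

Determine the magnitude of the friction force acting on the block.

f ≈ 99.6 N (up the incline)

Normal force: N = m g cos θ = 53 × 9.81 × cos 40° = 398.3 N.
Along the slope the weight component is m g sin θ = 334.2 N; friction must supply exactly this, acting up-slope.
The static-friction ceiling is μ_s N = 0.3 × 398.3 = 119.5 N.
Since |334.2| > 119.5 N, static friction cannot hold it; the block slides down the incline and kinetic friction applies: f = μ_k N = 0.25 × 398.3 = 99.6 N.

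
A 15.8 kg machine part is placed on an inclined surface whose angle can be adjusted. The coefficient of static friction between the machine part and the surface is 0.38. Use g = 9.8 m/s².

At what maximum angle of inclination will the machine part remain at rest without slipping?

At the slip threshold, m g sin θ = μ_s · m g cos θ, so tan θ = μ_s.
θ_max = arctan(0.38) = 20.8°.

θ_max ≈ 20.8°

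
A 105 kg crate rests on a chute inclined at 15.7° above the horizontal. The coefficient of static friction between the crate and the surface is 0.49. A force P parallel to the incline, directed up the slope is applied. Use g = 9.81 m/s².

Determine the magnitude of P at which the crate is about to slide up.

At impending motion up the slope, friction acts down-slope at its limit: f = μ_s N.
P is parallel to the surface, so N = m g cos θ = 992 N.
Along the incline: P = m g sin θ + μ_s N = 279 + 0.49×992 = 765 N.

P ≈ 765 N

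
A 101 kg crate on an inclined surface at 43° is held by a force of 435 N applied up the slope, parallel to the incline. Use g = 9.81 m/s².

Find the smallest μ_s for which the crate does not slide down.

N = m g cos θ = 724.6 N.
Friction must make up the shortfall along the incline: f = m g sin θ − P = 675.7 − 435 = 240.7 N.
At the threshold f = μ_s N, so μ_s,min = 240.7/724.6 = 0.332.

μ_s,min ≈ 0.332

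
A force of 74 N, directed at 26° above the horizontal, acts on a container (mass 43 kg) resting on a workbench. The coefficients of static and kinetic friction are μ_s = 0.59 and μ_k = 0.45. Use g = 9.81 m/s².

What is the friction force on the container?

f ≈ 66.5 N

Vertical equilibrium gives N = m g − P sin α = 389.4 N.
Horizontally, friction must balance P cos α = 66.51 N.
μ_s N = 0.59 × 389.4 = 229.7 N.
Since 66.51 N does not exceed the limit, the container stays at rest and f = 66.5 N.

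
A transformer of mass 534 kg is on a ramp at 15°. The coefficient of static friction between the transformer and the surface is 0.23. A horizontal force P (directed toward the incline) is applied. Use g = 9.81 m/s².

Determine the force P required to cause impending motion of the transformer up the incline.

P ≈ 2780 N

At impending motion up the slope, friction acts down-slope at its limit: f = μ_s N.
Perpendicular to the incline: N = m g cos θ + P sin θ.
Along the incline: P cos θ = m g sin θ + μ_s N = m g sin θ + μ_s (m g cos θ + P sin θ).
Solving, P (cos θ − μ_s sin θ) = m g (sin θ + μ_s cos θ), so P = 534×9.81×(sin 15° + 0.23 cos 15°)/(cos 15° − 0.23 sin 15°) = 5240×0.481/0.9064 = 2780 N.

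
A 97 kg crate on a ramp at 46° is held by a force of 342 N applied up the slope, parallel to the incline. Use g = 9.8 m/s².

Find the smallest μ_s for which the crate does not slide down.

μ_s,min ≈ 0.518

N = m g cos θ = 660.3 N.
Friction must make up the shortfall along the incline: f = m g sin θ − P = 683.8 − 342 = 341.8 N.
At the threshold f = μ_s N, so μ_s,min = 341.8/660.3 = 0.518.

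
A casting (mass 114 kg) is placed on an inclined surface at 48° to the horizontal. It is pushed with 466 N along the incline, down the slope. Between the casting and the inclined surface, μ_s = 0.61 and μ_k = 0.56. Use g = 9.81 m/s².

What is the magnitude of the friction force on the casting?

f ≈ 419 N (up the incline)

The normal reaction is N = m g cos θ = 748.3 N.
For equilibrium along the incline the friction force must supply f = m g sin θ + P = 831.1 + 466 = 1297 N (positive meaning up-slope).
The static-friction ceiling is μ_s N = 0.61 × 748.3 = 456.5 N.
Since |1297| > 456.5 N, static friction cannot hold it; the casting slides down the incline and kinetic friction applies: f = μ_k N = 0.56 × 748.3 = 419 N.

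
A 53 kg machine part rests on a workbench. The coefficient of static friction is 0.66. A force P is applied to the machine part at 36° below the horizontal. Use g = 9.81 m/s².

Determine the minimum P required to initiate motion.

N = m g + P sin α (the push presses the machine part into the workbench).
At impending slip, P cos α = μ_s N = μ_s (m g + P sin α).
Solving: P (cos α − μ_s sin α) = μ_s m g → P = 0.66×520/(cos 36° − 0.66 sin 36°) = 343/0.4211 = 815 N.

P ≈ 815 N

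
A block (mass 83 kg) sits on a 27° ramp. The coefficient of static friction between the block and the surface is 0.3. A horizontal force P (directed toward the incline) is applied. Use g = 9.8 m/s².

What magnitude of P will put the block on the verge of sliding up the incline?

P ≈ 777 N

At impending motion up the slope, friction acts down-slope at its limit: f = μ_s N.
Perpendicular to the incline: N = m g cos θ + P sin θ.
Along the incline: P cos θ = m g sin θ + μ_s N = m g sin θ + μ_s (m g cos θ + P sin θ).
Solving, P (cos θ − μ_s sin θ) = m g (sin θ + μ_s cos θ), so P = 83×9.8×(sin 27° + 0.3 cos 27°)/(cos 27° − 0.3 sin 27°) = 813×0.7213/0.7548 = 777 N.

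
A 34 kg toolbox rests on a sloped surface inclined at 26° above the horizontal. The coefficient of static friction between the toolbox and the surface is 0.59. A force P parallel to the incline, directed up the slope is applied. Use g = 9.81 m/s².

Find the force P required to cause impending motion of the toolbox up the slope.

P ≈ 323 N

At impending motion up the slope, friction acts down-slope at its limit: f = μ_s N.
P is parallel to the surface, so N = m g cos θ = 300 N.
Along the incline: P = m g sin θ + μ_s N = 146 + 0.59×300 = 323 N.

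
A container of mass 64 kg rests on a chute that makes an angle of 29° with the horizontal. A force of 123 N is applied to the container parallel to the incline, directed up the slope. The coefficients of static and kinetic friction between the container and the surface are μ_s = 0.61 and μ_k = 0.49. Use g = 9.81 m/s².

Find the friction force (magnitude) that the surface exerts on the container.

Perpendicular to the surface, N = m g cos θ = 64·9.81·cos 29° = 549.1 N.
For equilibrium along the incline the friction force must supply f = m g sin θ − P = 304.4 − 123 = 181.4 N (positive meaning up-slope).
The static-friction ceiling is μ_s N = 0.61 × 549.1 = 335 N.
Since |181.4| ≤ 335 N, no slip — friction simply equals what equilibrium demands.

f ≈ 181 N (up the incline)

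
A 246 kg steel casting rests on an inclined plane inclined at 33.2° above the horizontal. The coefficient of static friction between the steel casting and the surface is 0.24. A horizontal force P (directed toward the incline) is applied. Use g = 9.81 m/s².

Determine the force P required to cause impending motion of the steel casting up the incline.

At impending motion up the slope, friction acts down-slope at its limit: f = μ_s N.
Perpendicular to the incline: N = m g cos θ + P sin θ.
Along the incline: P cos θ = m g sin θ + μ_s N = m g sin θ + μ_s (m g cos θ + P sin θ).
Solving, P (cos θ − μ_s sin θ) = m g (sin θ + μ_s cos θ), so P = 246×9.81×(sin 33.2° + 0.24 cos 33.2°)/(cos 33.2° − 0.24 sin 33.2°) = 2410×0.7484/0.7053 = 2560 N.

P ≈ 2560 N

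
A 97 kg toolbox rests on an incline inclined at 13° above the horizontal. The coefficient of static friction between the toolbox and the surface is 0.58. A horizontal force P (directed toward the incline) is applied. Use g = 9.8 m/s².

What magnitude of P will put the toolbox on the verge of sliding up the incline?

P ≈ 890 N

At impending motion up the slope, friction acts down-slope at its limit: f = μ_s N.
Perpendicular to the incline: N = m g cos θ + P sin θ.
Along the incline: P cos θ = m g sin θ + μ_s N = m g sin θ + μ_s (m g cos θ + P sin θ).
Solving, P (cos θ − μ_s sin θ) = m g (sin θ + μ_s cos θ), so P = 97×9.8×(sin 13° + 0.58 cos 13°)/(cos 13° − 0.58 sin 13°) = 951×0.7901/0.8439 = 890 N.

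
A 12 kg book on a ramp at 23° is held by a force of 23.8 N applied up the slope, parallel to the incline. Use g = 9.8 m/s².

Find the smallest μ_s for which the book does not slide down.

N = m g cos θ = 108.3 N.
Friction must make up the shortfall along the incline: f = m g sin θ − P = 45.95 − 23.8 = 22.15 N.
At the threshold f = μ_s N, so μ_s,min = 22.15/108.3 = 0.205.

μ_s,min ≈ 0.205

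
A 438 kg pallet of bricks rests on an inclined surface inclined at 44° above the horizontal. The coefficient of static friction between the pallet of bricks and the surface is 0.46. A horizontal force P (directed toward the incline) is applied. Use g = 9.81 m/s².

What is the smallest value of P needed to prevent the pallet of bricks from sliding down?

The pallet of bricks tends to slide down (tan θ > μ_s), so at the point of impending slip friction acts up-slope at its limit: f = μ_s N.
Perpendicular to the incline: N = m g cos θ + P sin θ.
Along the incline: P cos θ + μ_s N = m g sin θ, i.e. P cos θ + μ_s (m g cos θ + P sin θ) = m g sin θ.
Solving, P (cos θ + μ_s sin θ) = m g (sin θ − μ_s cos θ), so P = 4300×0.3638/1.039 = 1500 N.

P_min ≈ 1500 N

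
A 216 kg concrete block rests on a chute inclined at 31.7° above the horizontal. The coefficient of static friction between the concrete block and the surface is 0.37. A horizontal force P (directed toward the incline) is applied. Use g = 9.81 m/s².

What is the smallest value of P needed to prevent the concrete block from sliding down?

The concrete block tends to slide down (tan θ > μ_s), so at the point of impending slip friction acts up-slope at its limit: f = μ_s N.
Perpendicular to the incline: N = m g cos θ + P sin θ.
Along the incline: P cos θ + μ_s N = m g sin θ, i.e. P cos θ + μ_s (m g cos θ + P sin θ) = m g sin θ.
Solving, P (cos θ + μ_s sin θ) = m g (sin θ − μ_s cos θ), so P = 2120×0.2107/1.045 = 427 N.

P_min ≈ 427 N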